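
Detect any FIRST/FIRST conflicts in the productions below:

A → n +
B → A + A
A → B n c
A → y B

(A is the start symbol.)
FIRST sets of the non-terminals at (or reachable through a nullable prefix from) the front of some alternative:
  FIRST(B) = { 'n', 'y' }

Productions for A:
  A → n +: FIRST = { 'n' }
  A → B n c: FIRST = { 'n', 'y' }
  A → y B: FIRST = { 'y' }
B has only one production, so no FIRST/FIRST conflict is possible there.

Conflict for A: A → n + and A → B n c
  Overlap: { 'n' }
Conflict for A: A → B n c and A → y B
  Overlap: { 'y' }

Answer: Yes. A → n '+' / A → B n c on { 'n' }; A → B n c / A → y B on { 'y' }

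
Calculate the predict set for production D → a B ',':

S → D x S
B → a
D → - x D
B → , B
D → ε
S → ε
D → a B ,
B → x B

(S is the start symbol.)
PREDICT(D → a B ',') = (FIRST(RHS) \ {ε}) ∪ (FOLLOW(D) if ε ∈ FIRST(RHS), i.e. RHS ⇒* ε)
FIRST(a B ',') = { 'a' }
ε ∉ FIRST(a B ','), so FOLLOW(D) is not added.
PREDICT(D → a B ',') = { 'a' }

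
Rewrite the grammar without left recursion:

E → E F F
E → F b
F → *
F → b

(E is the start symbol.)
E is directly left-recursive. The standard transformation for
  A → A α₁ | ... | A α_m | β₁ | ... | β_n
is
  A  → β₁ A' | ... | β_n A'
  A' → α₁ A' | ... | α_m A' | ε

E → F b becomes E → F b E'
E → E F F becomes E' → F F E'
Add E' → ε

Productions for other non-terminals are unchanged:
  F → *
  F → b

Resulting grammar:
E → F b E'
E' → F F E'
E' → ε
F → *
F → b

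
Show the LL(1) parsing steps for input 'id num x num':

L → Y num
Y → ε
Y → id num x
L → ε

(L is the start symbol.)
LL(1) parsing maintains a stack (initially the start symbol over $) and the input. At each step: if the stack top is a terminal, match it against the current input token; if it is a non-terminal N, replace it with the RHS of M[N, lookahead] (the unique production whose predict set contains the lookahead).

Stack is shown with the top on the left.

Stack           Input           Action
--------------------------------------
L $             id num x num $  output L → Y num
Y num $         id num x num $  output Y → id num x
id num x num $  id num x num $  match 'id'
num x num $     num x num $     match 'num'
x num $         x num $         match 'x'
num $           num $           match 'num'
$               $               accept

The string is accepted.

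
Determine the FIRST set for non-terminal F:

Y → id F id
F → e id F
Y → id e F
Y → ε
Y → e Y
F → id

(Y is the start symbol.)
From F → e id F:
  - e is a terminal: add 'e' and stop
From F → id:
  - id is a terminal: add 'id' and stop

Collecting: FIRST(F) = { 'e', 'id' }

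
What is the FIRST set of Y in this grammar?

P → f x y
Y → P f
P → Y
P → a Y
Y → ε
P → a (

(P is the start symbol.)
To compute FIRST(Y), examine every production with Y on the left-hand side, reading each right-hand side left to right until a non-nullable symbol is reached.

FIRST sets of the other non-terminals involved (by the same procedure, iterated to a fixed point):
  FIRST(P) = { 'a', 'f', ε }

From Y → P f:
  - P is a non-terminal: add FIRST(P) \ {ε} = { 'a', 'f' }
    P is nullable, so continue to the next symbol
  - f is a terminal: add 'f' and stop
From Y → ε:
  - ε-production, so ε ∈ FIRST(Y)

Collecting: FIRST(Y) = { 'a', 'f', ε }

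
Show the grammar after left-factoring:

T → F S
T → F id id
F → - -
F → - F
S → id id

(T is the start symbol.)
T → F T'
T' → S
T' → id id
F → - F'
F' → -
F' → F
S → id id

Left-factoring transforms A → αβ₁ | αβ₂ into A → αA' and A' → β₁ | β₂
(α is the longest common prefix among the alternatives). Repeat until
no nonterminal has two alternatives with a common prefix.

Round 1: T has alternatives sharing prefix 'F'. Introduce T': T → F T'
  Add: T' → S
  Add: T' → id id

Round 2: F has alternatives sharing prefix '-'. Introduce F': F → - F'
  Add: F' → -
  Add: F' → F

No remaining common prefixes — done.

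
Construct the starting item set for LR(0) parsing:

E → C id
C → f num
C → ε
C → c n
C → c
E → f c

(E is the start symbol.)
{ [C → . c n], [C → . c], [C → . f num], [C → .], [E → . C id], [E → . f c], [E' → . E] }

First, augment the grammar with E' → E
I₀ = CLOSURE({ [E' → . E] }):
  [E' → . E] has the dot before E: add [E → . C id], [E → . f c]
  [E → . C id] has the dot before C: add [C → . f num], [C → .], [C → . c n], [C → . c]
No further items can be added.

I₀ = { [C → . c n], [C → . c], [C → . f num], [C → .], [E → . C id], [E → . f c], [E' → . E] }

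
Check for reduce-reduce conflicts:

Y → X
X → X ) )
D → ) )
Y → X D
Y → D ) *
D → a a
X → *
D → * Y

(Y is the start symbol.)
Yes — I12: [D → ) ) .] vs [X → X ) ) .]

A reduce-reduce conflict occurs when an LR(0) state has two complete items [A → α .] and [B → β .] — both call for a reduction, and with no lookahead the parser cannot choose between them.

Augment with Y' → Y and build the canonical LR(0) collection (I0 = CLOSURE({[Y' → . Y]}), then GOTO on every symbol after a dot until no new states appear). It has 16 states:
  I0: { [D → . ) )], [D → . * Y], [D → . a a], [X → . *], [X → . X ) )], [Y → . D ) *], [Y → . X D], [Y → . X], [Y' → . Y] }  — shift
  I1: { [D → ) . )] }  — shift
  I2: { [D → * . Y], [D → . ) )], [D → . * Y], [D → . a a], [X → * .], [X → . *], [X → . X ) )], [Y → . D ) *], [Y → . X D], [Y → . X] }  — shift, reduce
  I3: { [Y → D . ) *] }  — shift
  I4: { [D → . ) )], [D → . * Y], [D → . a a], [X → X . ) )], [Y → X . D], [Y → X .] }  — shift, reduce
  I5: { [Y' → Y .] }  — accept
  I6: { [D → a . a] }  — shift
  I7: { [D → a a .] }  — reduce
  I8: { [D → ) . )], [X → X ) . )] }  — shift
  I9: { [D → * . Y], [D → . ) )], [D → . * Y], [D → . a a], [X → . *], [X → . X ) )], [Y → . D ) *], [Y → . X D], [Y → . X] }  — shift
  I10: { [Y → X D .] }  — reduce
  I11: { [D → * Y .] }  — reduce
  I12: { [D → ) ) .], [X → X ) ) .] }  — 2 reduces
  I13: { [Y → D ) . *] }  — shift
  I14: { [Y → D ) * .] }  — reduce
  I15: { [D → ) ) .] }  — reduce

I12 contains complete items [D → ) ) .], [X → X ) ) .] — reduce-reduce conflict.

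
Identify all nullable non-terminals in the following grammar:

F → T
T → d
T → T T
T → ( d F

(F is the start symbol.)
None

A non-terminal is nullable if it can derive ε (the empty string): either it has an ε-production, or it has a production whose right-hand side consists entirely of nullable non-terminals.

There are no ε-productions, so no non-terminal can derive ε.
No non-terminals are nullable.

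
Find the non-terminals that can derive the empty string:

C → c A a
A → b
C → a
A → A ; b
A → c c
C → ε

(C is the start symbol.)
{ 'C' }

ε-productions: C → ε
So C is immediately nullable.
No further non-terminal can be added: every production for the remaining non-terminals contains a terminal or a non-nullable non-terminal.
Nullable = { 'C' }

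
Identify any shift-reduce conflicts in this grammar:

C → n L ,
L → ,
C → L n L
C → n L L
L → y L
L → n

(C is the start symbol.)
Augment with C' → C and build the canonical LR(0) collection (I0 = CLOSURE({[C' → . C]}), then GOTO on every symbol after a dot until no new states appear). It has 13 states:
  I0: { [C → . L n L], [C → . n L ,], [C → . n L L], [C' → . C], [L → . ,], [L → . n], [L → . y L] }  — shift
  I1: { [L → , .] }  — reduce
  I2: { [C' → C .] }  — accept
  I3: { [C → L . n L] }  — shift
  I4: { [C → n . L ,], [C → n . L L], [L → . ,], [L → . n], [L → . y L], [L → n .] }  — shift, reduce
  I5: { [L → . ,], [L → . n], [L → . y L], [L → y . L] }  — shift
  I6: { [L → y L .] }  — reduce
  I7: { [L → n .] }  — reduce
  I8: { [C → n L . ,], [C → n L . L], [L → . ,], [L → . n], [L → . y L] }  — shift
  I9: { [C → n L , .], [L → , .] }  — 2 reduces
  I10: { [C → n L L .] }  — reduce
  I11: { [C → L n . L], [L → . ,], [L → . n], [L → . y L] }  — shift
  I12: { [C → L n L .] }  — reduce

I4 contains reduce item [L → n .] and shift items [L → . ,], [L → . n], [L → . y L] — shift-reduce conflict.

Answer: Yes — I4: [L → n .] vs [L → . ,]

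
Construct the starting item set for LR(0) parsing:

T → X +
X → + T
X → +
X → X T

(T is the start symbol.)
{ [T → . X +], [T' → . T], [X → . + T], [X → . +], [X → . X T] }

First, augment the grammar with T' → T
I₀ = CLOSURE({ [T' → . T] }):
  [T' → . T] has the dot before T: add [T → . X +]
  [T → . X +] has the dot before X: add [X → . + T], [X → . +], [X → . X T]
No further items can be added.

I₀ = { [T → . X +], [T' → . T], [X → . + T], [X → . +], [X → . X T] }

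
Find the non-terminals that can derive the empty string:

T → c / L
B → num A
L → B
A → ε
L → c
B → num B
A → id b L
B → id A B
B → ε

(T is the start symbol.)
A non-terminal is nullable if it can derive ε (the empty string): either it has an ε-production, or it has a production whose right-hand side consists entirely of nullable non-terminals.

ε-productions: A → ε, B → ε
So A, B are immediately nullable.
L → B: every symbol on the right is nullable, so L is nullable too.
No further non-terminal can be added: every production for the remaining non-terminals contains a terminal or a non-nullable non-terminal.
Nullable = { 'A', 'B', 'L' }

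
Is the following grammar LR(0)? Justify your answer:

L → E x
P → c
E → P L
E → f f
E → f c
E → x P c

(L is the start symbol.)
Yes, the grammar is LR(0)

Augment with L' → L and build the canonical LR(0) collection (I0 = CLOSURE({[L' → . L]}), then GOTO on every symbol after a dot until no new states appear). It has 13 states:
  I0: { [E → . P L], [E → . f c], [E → . f f], [E → . x P c], [L → . E x], [L' → . L], [P → . c] }  — shift
  I1: { [L → E . x] }  — shift
  I2: { [L' → L .] }  — accept
  I3: { [E → . P L], [E → . f c], [E → . f f], [E → . x P c], [E → P . L], [L → . E x], [P → . c] }  — shift
  I4: { [P → c .] }  — reduce
  I5: { [E → f . c], [E → f . f] }  — shift
  I6: { [E → x . P c], [P → . c] }  — shift
  I7: { [E → x P . c] }  — shift
  I8: { [E → x P c .] }  — reduce
  I9: { [E → f c .] }  — reduce
  I10: { [E → f f .] }  — reduce
  I11: { [E → P L .] }  — reduce
  I12: { [L → E x .] }  — reduce

Every state is either a pure shift/goto state or contains exactly one complete item and nothing to shift — no conflicts. The grammar is LR(0).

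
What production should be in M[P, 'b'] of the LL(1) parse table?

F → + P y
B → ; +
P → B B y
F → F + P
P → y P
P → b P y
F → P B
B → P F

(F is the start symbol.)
P → B B y, P → b P y

To find M[P, 'b'], we find productions for P where 'b' is in the predict set (PREDICT(N → α) = (FIRST(α) \ {ε}) ∪ (FOLLOW(N) if α ⇒* ε)).

Relevant sets:
  FIRST(B) = { ';', 'b', 'y' }

P → B B y: PREDICT = { ';', 'b', 'y' }
  'b' is in predict set, so this production goes in M[P, 'b']
P → y P: PREDICT = { 'y' }
P → b P y: PREDICT = { 'b' }
  'b' is in predict set, so this production goes in M[P, 'b']

M[P, 'b'] = P → B B y, P → b P y  (a multiply-defined cell — the grammar is not LL(1))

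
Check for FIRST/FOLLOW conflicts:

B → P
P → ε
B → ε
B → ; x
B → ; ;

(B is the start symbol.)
No FIRST/FOLLOW conflicts.

A FIRST/FOLLOW conflict occurs when a non-terminal N has a nullable alternative N → β (β ⇒* ε) and another alternative N → α with FIRST(α) ∩ FOLLOW(N) ≠ ∅: on such a lookahead the parser cannot decide between expanding α and letting N vanish via β.

Nullable non-terminals: B, P.
FIRST sets used below: FIRST(P) = { ε }

B: nullable alternative(s) B → P, B → ε; FOLLOW(B) = { $ }
  B → P: FIRST \ {ε} = { } — disjoint from FOLLOW(B)
  B → ε: FIRST \ {ε} = { } — disjoint from FOLLOW(B)
  B → ; x: FIRST \ {ε} = { ';' } — disjoint from FOLLOW(B)
  B → ; ;: FIRST \ {ε} = { ';' } — disjoint from FOLLOW(B)
P has a nullable alternative but only one production, so nothing to check.

No FIRST/FOLLOW conflicts found.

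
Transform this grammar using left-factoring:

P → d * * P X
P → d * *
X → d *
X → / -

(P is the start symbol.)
Left-factoring transforms A → αβ₁ | αβ₂ into A → αA' and A' → β₁ | β₂
(α is the longest common prefix among the alternatives). Repeat until
no nonterminal has two alternatives with a common prefix.

Round 1: P has alternatives sharing prefix 'd * *'. Introduce P': P → d * * P'
  Add: P' → P X
  Add: P' → ε

No remaining common prefixes — done.

Resulting grammar:
P → d * * P'
P' → P X
P' → ε
X → d *
X → / -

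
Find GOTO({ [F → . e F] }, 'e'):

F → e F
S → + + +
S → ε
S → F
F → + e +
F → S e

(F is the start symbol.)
{ [F → . + e +], [F → . S e], [F → . e F], [F → e . F], [S → . + + +], [S → . F], [S → .] }

GOTO(I, 'e') = CLOSURE({ [A → αX.β] : [A → α.Xβ] ∈ I, X = 'e' })

Items with dot before 'e', with the dot advanced:
  [F → . e F] → [F → e . F]
Closure of the advanced items:
  [F → e . F] has the dot before F: add [F → . e F], [F → . + e +], [F → . S e]
  [F → . S e] has the dot before S: add [S → . + + +], [S → .], [S → . F]

GOTO = { [F → . + e +], [F → . S e], [F → . e F], [F → e . F], [S → . + + +], [S → . F], [S → .] }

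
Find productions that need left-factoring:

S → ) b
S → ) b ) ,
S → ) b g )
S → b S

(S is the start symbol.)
Left-factoring is needed when two productions for the same non-terminal
share a common prefix on the right-hand side.

Productions for S:
  S → ) b
  S → ) b ) ,
  S → ) b g )
  S → b S

Found common prefix ') b' in productions for S

Answer: Yes, S has productions with common prefix ') b'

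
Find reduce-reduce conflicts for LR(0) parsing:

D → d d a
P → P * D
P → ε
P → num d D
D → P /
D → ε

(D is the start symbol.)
Yes — I0: [D → .] vs [P → .]; I5: [D → .] vs [P → .]; I9: [D → .] vs [P → .]

Augment with D' → D and build the canonical LR(0) collection (I0 = CLOSURE({[D' → . D]}), then GOTO on every symbol after a dot until no new states appear). It has 12 states:
  I0: { [D → . P /], [D → . d d a], [D → .], [D' → . D], [P → . P * D], [P → . num d D], [P → .] }  — shift, 2 reduces
  I1: { [D' → D .] }  — accept
  I2: { [D → P . /], [P → P . * D] }  — shift
  I3: { [D → d . d a] }  — shift
  I4: { [P → num . d D] }  — shift
  I5: { [D → . P /], [D → . d d a], [D → .], [P → . P * D], [P → . num d D], [P → .], [P → num d . D] }  — shift, 2 reduces
  I6: { [P → num d D .] }  — reduce
  I7: { [D → d d . a] }  — shift
  I8: { [D → d d a .] }  — reduce
  I9: { [D → . P /], [D → . d d a], [D → .], [P → . P * D], [P → . num d D], [P → .], [P → P * . D] }  — shift, 2 reduces
  I10: { [D → P / .] }  — reduce
  I11: { [P → P * D .] }  — reduce

I0 contains complete items [D → .], [P → .] — reduce-reduce conflict.
I5 contains complete items [D → .], [P → .] — reduce-reduce conflict.
I9 contains complete items [D → .], [P → .] — reduce-reduce conflict.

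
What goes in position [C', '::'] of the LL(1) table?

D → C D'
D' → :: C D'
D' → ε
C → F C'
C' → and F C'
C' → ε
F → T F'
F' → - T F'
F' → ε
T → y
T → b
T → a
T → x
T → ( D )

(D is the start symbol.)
C' → ε

To find M[C', '::'], we find productions for C' where '::' is in the predict set (PREDICT(N → α) = (FIRST(α) \ {ε}) ∪ (FOLLOW(N) if α ⇒* ε)).

Relevant sets:
  FOLLOW(C') = { $, ')', '::' }

C' → and F C': PREDICT = { 'and' }
C' → ε: PREDICT = { $, ')', '::' }
  '::' is in predict set, so this production goes in M[C', '::']

M[C', '::'] = C' → ε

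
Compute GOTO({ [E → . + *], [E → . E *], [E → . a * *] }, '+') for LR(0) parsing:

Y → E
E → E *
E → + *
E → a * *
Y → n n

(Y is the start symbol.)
GOTO(I, '+') = CLOSURE({ [A → αX.β] : [A → α.Xβ] ∈ I, X = '+' })

Items with dot before '+', with the dot advanced:
  [E → . + *] → [E → + . *]
Closure adds nothing (no advanced item has the dot before a non-terminal).

GOTO = { [E → + . *] }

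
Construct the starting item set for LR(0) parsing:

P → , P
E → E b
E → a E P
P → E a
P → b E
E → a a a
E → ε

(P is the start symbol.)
{ [E → . E b], [E → . a E P], [E → . a a a], [E → .], [P → . , P], [P → . E a], [P → . b E], [P' → . P] }

First, augment the grammar with P' → P
I₀ = CLOSURE({ [P' → . P] }):
  [P' → . P] has the dot before P: add [P → . , P], [P → . E a], [P → . b E]
  [P → . E a] has the dot before E: add [E → . E b], [E → . a E P], [E → . a a a], [E → .]
No further items can be added.

I₀ = { [E → . E b], [E → . a E P], [E → . a a a], [E → .], [P → . , P], [P → . E a], [P → . b E], [P' → . P] }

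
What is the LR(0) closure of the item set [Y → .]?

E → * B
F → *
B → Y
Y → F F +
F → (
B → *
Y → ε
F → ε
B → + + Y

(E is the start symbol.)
{ [Y → .] }

Start with: [Y → .]
The dot is at the end, so nothing is added.

CLOSURE = { [Y → .] }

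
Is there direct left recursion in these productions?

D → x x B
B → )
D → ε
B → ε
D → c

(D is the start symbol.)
No direct left recursion

Direct left recursion occurs when N → N α for some non-terminal N (the right-hand side begins with the left-hand side itself).

D → x x B: starts with x
B → ): starts with ')'
D → ε: starts with ε
B → ε: starts with ε
D → c: starts with c

No direct left recursion found.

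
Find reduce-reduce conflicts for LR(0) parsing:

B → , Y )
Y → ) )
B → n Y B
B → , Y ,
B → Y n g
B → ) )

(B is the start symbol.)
Yes — I15: [B → ) ) .] vs [Y → ) ) .]

A reduce-reduce conflict occurs when an LR(0) state has two complete items [A → α .] and [B → β .] — both call for a reduction, and with no lookahead the parser cannot choose between them.

Augment with B' → B and build the canonical LR(0) collection (I0 = CLOSURE({[B' → . B]}), then GOTO on every symbol after a dot until no new states appear). It has 16 states:
  I0: { [B → . ) )], [B → . , Y )], [B → . , Y ,], [B → . Y n g], [B → . n Y B], [B' → . B], [Y → . ) )] }  — shift
  I1: { [B → ) . )], [Y → ) . )] }  — shift
  I2: { [B → , . Y )], [B → , . Y ,], [Y → . ) )] }  — shift
  I3: { [B' → B .] }  — accept
  I4: { [B → Y . n g] }  — shift
  I5: { [B → n . Y B], [Y → . ) )] }  — shift
  I6: { [Y → ) . )] }  — shift
  I7: { [B → . ) )], [B → . , Y )], [B → . , Y ,], [B → . Y n g], [B → . n Y B], [B → n Y . B], [Y → . ) )] }  — shift
  I8: { [B → n Y B .] }  — reduce
  I9: { [Y → ) ) .] }  — reduce
  I10: { [B → Y n . g] }  — shift
  I11: { [B → Y n g .] }  — reduce
  I12: { [B → , Y . )], [B → , Y . ,] }  — shift
  I13: { [B → , Y ) .] }  — reduce
  I14: { [B → , Y , .] }  — reduce
  I15: { [B → ) ) .], [Y → ) ) .] }  — 2 reduces

I15 contains complete items [B → ) ) .], [Y → ) ) .] — reduce-reduce conflict.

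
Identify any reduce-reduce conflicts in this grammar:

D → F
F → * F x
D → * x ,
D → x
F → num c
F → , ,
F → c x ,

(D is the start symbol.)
No reduce-reduce conflicts

A reduce-reduce conflict occurs when an LR(0) state has two complete items [A → α .] and [B → β .] — both call for a reduction, and with no lookahead the parser cannot choose between them.

Augment with D' → D and build the canonical LR(0) collection (I0 = CLOSURE({[D' → . D]}), then GOTO on every symbol after a dot until no new states appear). It has 17 states:
  I0: { [D → . * x ,], [D → . F], [D → . x], [D' → . D], [F → . * F x], [F → . , ,], [F → . c x ,], [F → . num c] }  — shift
  I1: { [D → * . x ,], [F → * . F x], [F → . * F x], [F → . , ,], [F → . c x ,], [F → . num c] }  — shift
  I2: { [F → , . ,] }  — shift
  I3: { [D' → D .] }  — accept
  I4: { [D → F .] }  — reduce
  I5: { [F → c . x ,] }  — shift
  I6: { [F → num . c] }  — shift
  I7: { [D → x .] }  — reduce
  I8: { [F → num c .] }  — reduce
  I9: { [F → c x . ,] }  — shift
  I10: { [F → c x , .] }  — reduce
  I11: { [F → , , .] }  — reduce
  I12: { [F → * . F x], [F → . * F x], [F → . , ,], [F → . c x ,], [F → . num c] }  — shift
  I13: { [F → * F . x] }  — shift
  I14: { [D → * x . ,] }  — shift
  I15: { [D → * x , .] }  — reduce
  I16: { [F → * F x .] }  — reduce

No state contains more than one complete item.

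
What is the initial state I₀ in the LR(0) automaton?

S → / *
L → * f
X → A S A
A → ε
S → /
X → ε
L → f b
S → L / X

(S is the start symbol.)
First, augment the grammar with S' → S
I₀ = CLOSURE({ [S' → . S] }):
  [S' → . S] has the dot before S: add [S → . / *], [S → . /], [S → . L / X]
  [S → . L / X] has the dot before L: add [L → . * f], [L → . f b]
No further items can be added.

I₀ = { [L → . * f], [L → . f b], [S → . / *], [S → . /], [S → . L / X], [S' → . S] }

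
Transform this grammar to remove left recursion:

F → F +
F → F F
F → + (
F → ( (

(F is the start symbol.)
F is directly left-recursive. The standard transformation for
  A → A α₁ | ... | A α_m | β₁ | ... | β_n
is
  A  → β₁ A' | ... | β_n A'
  A' → α₁ A' | ... | α_m A' | ε

F → + ( becomes F → + ( F'
F → ( ( becomes F → ( ( F'
F → F + becomes F' → + F'
F → F F becomes F' → F F'
Add F' → ε

Resulting grammar:
F → + ( F'
F → ( ( F'
F' → + F'
F' → F F'
F' → ε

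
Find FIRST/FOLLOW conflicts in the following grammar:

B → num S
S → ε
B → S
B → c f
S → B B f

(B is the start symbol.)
Yes. B → num S with FOLLOW(B) on { 'num' }; B → c f with FOLLOW(B) on { 'c' }; S → B B f with FOLLOW(S) on { 'c', 'f', 'num' }

A FIRST/FOLLOW conflict occurs when a non-terminal N has a nullable alternative N → β (β ⇒* ε) and another alternative N → α with FIRST(α) ∩ FOLLOW(N) ≠ ∅: on such a lookahead the parser cannot decide between expanding α and letting N vanish via β.

Nullable non-terminals: B, S.
FIRST sets used below: FIRST(S) = { 'c', 'f', 'num', ε }, FIRST(B) = { 'c', 'f', 'num', ε }

B: nullable alternative(s) B → S; FOLLOW(B) = { $, 'c', 'f', 'num' }
  B → num S: FIRST \ {ε} = { 'num' } — overlaps FOLLOW(B) on { 'num' }: CONFLICT
  B → S: FIRST \ {ε} = { 'c', 'f', 'num' } — this is the only nullable alternative, skip
  B → c f: FIRST \ {ε} = { 'c' } — overlaps FOLLOW(B) on { 'c' }: CONFLICT

S: nullable alternative(s) S → ε; FOLLOW(S) = { $, 'c', 'f', 'num' }
  S → ε: FIRST \ {ε} = { } — this is the only nullable alternative, skip
  S → B B f: FIRST \ {ε} = { 'c', 'f', 'num' } — overlaps FOLLOW(S) on { 'c', 'f', 'num' }: CONFLICT

So the grammar has 3 FIRST/FOLLOW conflicts (marked CONFLICT above).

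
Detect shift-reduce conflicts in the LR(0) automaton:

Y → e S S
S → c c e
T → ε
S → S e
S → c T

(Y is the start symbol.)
Yes — I4: [T → .] vs [S → c . c e]; I8: [Y → e S S .] vs [S → S . e]

A shift-reduce conflict occurs when an LR(0) state has both:
  - a complete (reduce) item [A → α .] (dot at the end), and
  - a shift item [B → β . c γ] (dot before a terminal).

Augment with Y' → Y and build the canonical LR(0) collection (I0 = CLOSURE({[Y' → . Y]}), then GOTO on every symbol after a dot until no new states appear). It has 10 states:
  I0: { [Y → . e S S], [Y' → . Y] }  — shift
  I1: { [Y' → Y .] }  — accept
  I2: { [S → . S e], [S → . c T], [S → . c c e], [Y → e . S S] }  — shift
  I3: { [S → . S e], [S → . c T], [S → . c c e], [S → S . e], [Y → e S . S] }  — shift
  I4: { [S → c . T], [S → c . c e], [T → .] }  — shift, reduce
  I5: { [S → c T .] }  — reduce
  I6: { [S → c c . e] }  — shift
  I7: { [S → c c e .] }  — reduce
  I8: { [S → S . e], [Y → e S S .] }  — shift, reduce
  I9: { [S → S e .] }  — reduce

I4 contains reduce item [T → .] and shift item [S → c . c e] — shift-reduce conflict.
I8 contains reduce item [Y → e S S .] and shift item [S → S . e] — shift-reduce conflict.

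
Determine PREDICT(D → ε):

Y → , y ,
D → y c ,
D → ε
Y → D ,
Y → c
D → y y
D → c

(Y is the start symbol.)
PREDICT(D → ε) = (FIRST(RHS) \ {ε}) ∪ (FOLLOW(D) if ε ∈ FIRST(RHS), i.e. RHS ⇒* ε)
The right-hand side is ε (FIRST(ε) = { ε }), so the predict set is FOLLOW(D) = { ',' }
PREDICT(D → ε) = { ',' }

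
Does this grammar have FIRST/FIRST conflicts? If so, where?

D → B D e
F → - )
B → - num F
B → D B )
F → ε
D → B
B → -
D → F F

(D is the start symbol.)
A FIRST/FIRST conflict occurs when two productions N → α and N → β for the same non-terminal have FIRST(α) ∩ FIRST(β) ≠ ∅ (with ε ∈ FIRST of a nullable right-hand side, so two nullable alternatives also conflict).

FIRST sets of the non-terminals at (or reachable through a nullable prefix from) the front of some alternative:
  FIRST(B) = { '-' }
  FIRST(F) = { '-', ε }
  FIRST(D) = { '-', ε }

Productions for D:
  D → B D e: FIRST = { '-' }
  D → B: FIRST = { '-' }
  D → F F: FIRST = { '-', ε }
Productions for F:
  F → - ): FIRST = { '-' }
  F → ε: FIRST = { ε }
Productions for B:
  B → - num F: FIRST = { '-' }
  B → D B ): FIRST = { '-' }
  B → -: FIRST = { '-' }

Conflict for D: D → B D e and D → B
  Overlap: { '-' }
Conflict for D: D → B D e and D → F F
  Overlap: { '-' }
Conflict for D: D → B and D → F F
  Overlap: { '-' }
Conflict for B: B → - num F and B → D B )
  Overlap: { '-' }
Conflict for B: B → - num F and B → -
  Overlap: { '-' }
Conflict for B: B → D B ) and B → -
  Overlap: { '-' }

Answer: Yes. D → B D e / D → B on { '-' }; D → B D e / D → F F on { '-' }; D → B / D → F F on { '-' }; B → '-' num F / B → D B ')' on { '-' }; B → '-' num F / B → '-' on { '-' }; B → D B ')' / B → '-' on { '-' }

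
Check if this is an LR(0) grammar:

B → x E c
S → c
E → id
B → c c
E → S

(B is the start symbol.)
Augment with B' → B and build the canonical LR(0) collection (I0 = CLOSURE({[B' → . B]}), then GOTO on every symbol after a dot until no new states appear). It has 10 states:
  I0: { [B → . c c], [B → . x E c], [B' → . B] }  — shift
  I1: { [B' → B .] }  — accept
  I2: { [B → c . c] }  — shift
  I3: { [B → x . E c], [E → . S], [E → . id], [S → . c] }  — shift
  I4: { [B → x E . c] }  — shift
  I5: { [E → S .] }  — reduce
  I6: { [S → c .] }  — reduce
  I7: { [E → id .] }  — reduce
  I8: { [B → x E c .] }  — reduce
  I9: { [B → c c .] }  — reduce

Every state is either a pure shift/goto state or contains exactly one complete item and nothing to shift — no conflicts. The grammar is LR(0).

Answer: Yes, the grammar is LR(0)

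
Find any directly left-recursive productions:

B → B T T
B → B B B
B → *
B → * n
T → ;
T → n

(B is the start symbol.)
Yes, B is left-recursive

Direct left recursion occurs when N → N α for some non-terminal N (the right-hand side begins with the left-hand side itself).

B → B T T: LEFT RECURSIVE (starts with B)
B → B B B: LEFT RECURSIVE (starts with B)
B → *: starts with '*'
B → * n: starts with '*'
T → ;: starts with ';'
T → n: starts with n

The grammar has direct left recursion on: B.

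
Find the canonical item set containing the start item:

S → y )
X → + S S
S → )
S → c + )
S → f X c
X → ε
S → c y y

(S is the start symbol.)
{ [S → . )], [S → . c + )], [S → . c y y], [S → . f X c], [S → . y )], [S' → . S] }

First, augment the grammar with S' → S
I₀ = CLOSURE({ [S' → . S] }):
  [S' → . S] has the dot before S: add [S → . y )], [S → . )], [S → . c + )], [S → . f X c], [S → . c y y]
No further items can be added.

I₀ = { [S → . )], [S → . c + )], [S → . c y y], [S → . f X c], [S → . y )], [S' → . S] }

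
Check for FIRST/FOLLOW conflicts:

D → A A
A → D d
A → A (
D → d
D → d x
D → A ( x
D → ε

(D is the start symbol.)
Nullable non-terminals: D.
FIRST sets used below: FIRST(A) = { 'd' }

D: nullable alternative(s) D → ε; FOLLOW(D) = { $, 'd' }
  D → A A: FIRST \ {ε} = { 'd' } — overlaps FOLLOW(D) on { 'd' }: CONFLICT
  D → d: FIRST \ {ε} = { 'd' } — overlaps FOLLOW(D) on { 'd' }: CONFLICT
  D → d x: FIRST \ {ε} = { 'd' } — overlaps FOLLOW(D) on { 'd' }: CONFLICT
  D → A ( x: FIRST \ {ε} = { 'd' } — overlaps FOLLOW(D) on { 'd' }: CONFLICT
  D → ε: FIRST \ {ε} = { } — this is the only nullable alternative, skip

A has no nullable alternative, so no FIRST/FOLLOW check is needed there.

So the grammar has 4 FIRST/FOLLOW conflicts (marked CONFLICT above).

Answer: Yes. D → A A with FOLLOW(D) on { 'd' }; D → d with FOLLOW(D) on { 'd' }; D → d x with FOLLOW(D) on { 'd' }; D → A '(' x with FOLLOW(D) on { 'd' }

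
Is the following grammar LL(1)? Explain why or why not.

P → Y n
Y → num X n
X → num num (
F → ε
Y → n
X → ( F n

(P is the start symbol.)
Yes, the grammar is LL(1).

A grammar is LL(1) if for each non-terminal N with multiple productions, the predict sets of those productions are pairwise disjoint, where PREDICT(N → α) = (FIRST(α) \ {ε}) ∪ (FOLLOW(N) if α ⇒* ε).

For Y:
  PREDICT(Y → num X n) = { 'num' }
  PREDICT(Y → n) = { 'n' }
For X:
  PREDICT(X → num num '(') = { 'num' }
  PREDICT(X → '(' F n) = { '(' }
P, F have a single production, so nothing to check there.

All predict sets are disjoint. The grammar IS LL(1).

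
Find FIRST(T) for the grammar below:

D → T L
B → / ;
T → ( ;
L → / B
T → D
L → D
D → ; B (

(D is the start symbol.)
FIRST sets of the other non-terminals involved (by the same procedure, iterated to a fixed point):
  FIRST(D) = { '(', ';' }

From T → ( ;:
  - '(' is a terminal: add '(' and stop
From T → D:
  - D is a non-terminal: add FIRST(D) \ {ε} = { '(', ';' }
    D is not nullable, so stop

Collecting: FIRST(T) = { '(', ';' }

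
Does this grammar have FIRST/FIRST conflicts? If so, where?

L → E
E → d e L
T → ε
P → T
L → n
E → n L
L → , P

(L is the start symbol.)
A FIRST/FIRST conflict occurs when two productions N → α and N → β for the same non-terminal have FIRST(α) ∩ FIRST(β) ≠ ∅ (with ε ∈ FIRST of a nullable right-hand side, so two nullable alternatives also conflict).

FIRST sets of the non-terminals at (or reachable through a nullable prefix from) the front of some alternative:
  FIRST(E) = { 'd', 'n' }

Productions for L:
  L → E: FIRST = { 'd', 'n' }
  L → n: FIRST = { 'n' }
  L → , P: FIRST = { ',' }
Productions for E:
  E → d e L: FIRST = { 'd' }
  E → n L: FIRST = { 'n' }
T, P have only one production, so no FIRST/FIRST conflict is possible there.

Conflict for L: L → E and L → n
  Overlap: { 'n' }

Answer: Yes. L → E / L → n on { 'n' }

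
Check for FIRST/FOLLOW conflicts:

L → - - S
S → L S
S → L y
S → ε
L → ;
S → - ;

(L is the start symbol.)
Yes. S → L S with FOLLOW(S) on { '-', ';' }; S → L y with FOLLOW(S) on { '-', ';' }; S → '-' ';' with FOLLOW(S) on { '-' }

A FIRST/FOLLOW conflict occurs when a non-terminal N has a nullable alternative N → β (β ⇒* ε) and another alternative N → α with FIRST(α) ∩ FOLLOW(N) ≠ ∅: on such a lookahead the parser cannot decide between expanding α and letting N vanish via β.

Nullable non-terminals: S.
FIRST sets used below: FIRST(L) = { '-', ';' }

S: nullable alternative(s) S → ε; FOLLOW(S) = { $, '-', ';', 'y' }
  S → L S: FIRST \ {ε} = { '-', ';' } — overlaps FOLLOW(S) on { '-', ';' }: CONFLICT
  S → L y: FIRST \ {ε} = { '-', ';' } — overlaps FOLLOW(S) on { '-', ';' }: CONFLICT
  S → ε: FIRST \ {ε} = { } — this is the only nullable alternative, skip
  S → - ;: FIRST \ {ε} = { '-' } — overlaps FOLLOW(S) on { '-' }: CONFLICT

L has no nullable alternative, so no FIRST/FOLLOW check is needed there.

So the grammar has 3 FIRST/FOLLOW conflicts (marked CONFLICT above).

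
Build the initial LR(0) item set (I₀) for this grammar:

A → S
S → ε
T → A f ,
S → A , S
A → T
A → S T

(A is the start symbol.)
First, augment the grammar with A' → A
I₀ = CLOSURE({ [A' → . A] }):
  [A' → . A] has the dot before A: add [A → . S], [A → . T], [A → . S T]
  [A → . S] has the dot before S: add [S → .], [S → . A , S]
  [A → . T] has the dot before T: add [T → . A f ,]
No further items can be added.

I₀ = { [A → . S T], [A → . S], [A → . T], [A' → . A], [S → . A , S], [S → .], [T → . A f ,] }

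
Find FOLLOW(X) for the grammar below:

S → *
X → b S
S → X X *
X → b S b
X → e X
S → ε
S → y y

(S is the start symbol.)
To compute FOLLOW(X), find every occurrence of X on a right-hand side N → α X β: add FIRST(β) \ {ε}, and if β is empty or nullable also add FOLLOW(N). Iterate to a fixed point.

In S → X X *: X is followed by X '*', add FIRST(X '*') \ {ε} = { 'b', 'e' }
In S → X X *: X is followed by '*', add FIRST('*') \ {ε} = { '*' }
In X → e X: X is at the end; this adds FOLLOW(X) to itself — nothing new

Taking the union: FOLLOW(X) = { '*', 'b', 'e' }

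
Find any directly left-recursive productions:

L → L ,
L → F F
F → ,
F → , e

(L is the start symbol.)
Direct left recursion occurs when N → N α for some non-terminal N (the right-hand side begins with the left-hand side itself).

L → L ,: LEFT RECURSIVE (starts with L)
L → F F: starts with F
F → ,: starts with ','
F → , e: starts with ','

The grammar has direct left recursion on: L.

Answer: Yes, L is left-recursive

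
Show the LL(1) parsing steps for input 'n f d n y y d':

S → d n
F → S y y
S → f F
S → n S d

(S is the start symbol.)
LL(1) parsing maintains a stack (initially the start symbol over $) and the input. At each step: if the stack top is a terminal, match it against the current input token; if it is a non-terminal N, replace it with the RHS of M[N, lookahead] (the unique production whose predict set contains the lookahead).

Stack is shown with the top on the left.

Stack        Input            Action
------------------------------------
S $          n f d n y y d $  output S → n S d
n S d $      n f d n y y d $  match 'n'
S d $        f d n y y d $    output S → f F
f F d $      f d n y y d $    match 'f'
F d $        d n y y d $      output F → S y y
S y y d $    d n y y d $      output S → d n
d n y y d $  d n y y d $      match 'd'
n y y d $    n y y d $        match 'n'
y y d $      y y d $          match 'y'
y d $        y d $            match 'y'
d $          d $              match 'd'
$            $                accept

The string is accepted.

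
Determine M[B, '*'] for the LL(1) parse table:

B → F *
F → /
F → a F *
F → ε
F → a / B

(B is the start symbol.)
B → F *

To find M[B, '*'], we find productions for B where '*' is in the predict set (PREDICT(N → α) = (FIRST(α) \ {ε}) ∪ (FOLLOW(N) if α ⇒* ε)).

Relevant sets:
  FIRST(F) = { '/', 'a', ε }

B → F *: PREDICT = { '*', '/', 'a' }
  '*' is in predict set, so this production goes in M[B, '*']

M[B, '*'] = B → F *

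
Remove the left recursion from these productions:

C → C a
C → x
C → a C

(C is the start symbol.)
C → x C'
C → a C C'
C' → a C'
C' → ε

C is directly left-recursive. The standard transformation for
  A → A α₁ | ... | A α_m | β₁ | ... | β_n
is
  A  → β₁ A' | ... | β_n A'
  A' → α₁ A' | ... | α_m A' | ε

C → x becomes C → x C'
C → a C becomes C → a C C'
C → C a becomes C' → a C'
Add C' → ε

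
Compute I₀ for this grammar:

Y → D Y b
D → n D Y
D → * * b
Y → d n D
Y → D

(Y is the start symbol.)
{ [D → . * * b], [D → . n D Y], [Y → . D Y b], [Y → . D], [Y → . d n D], [Y' → . Y] }

First, augment the grammar with Y' → Y
I₀ = CLOSURE({ [Y' → . Y] }):
  [Y' → . Y] has the dot before Y: add [Y → . D Y b], [Y → . d n D], [Y → . D]
  [Y → . D Y b] has the dot before D: add [D → . n D Y], [D → . * * b]
No further items can be added.

I₀ = { [D → . * * b], [D → . n D Y], [Y → . D Y b], [Y → . D], [Y → . d n D], [Y' → . Y] }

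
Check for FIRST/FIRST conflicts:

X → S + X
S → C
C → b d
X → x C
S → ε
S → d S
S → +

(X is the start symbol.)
A FIRST/FIRST conflict occurs when two productions N → α and N → β for the same non-terminal have FIRST(α) ∩ FIRST(β) ≠ ∅ (with ε ∈ FIRST of a nullable right-hand side, so two nullable alternatives also conflict).

FIRST sets of the non-terminals at (or reachable through a nullable prefix from) the front of some alternative:
  FIRST(S) = { '+', 'b', 'd', ε }
  FIRST(C) = { 'b' }

Productions for X:
  X → S + X: FIRST = { '+', 'b', 'd' }
  X → x C: FIRST = { 'x' }
Productions for S:
  S → C: FIRST = { 'b' }
  S → ε: FIRST = { ε }
  S → d S: FIRST = { 'd' }
  S → +: FIRST = { '+' }
C has only one production, so no FIRST/FIRST conflict is possible there.

All alternatives of each non-terminal have pairwise disjoint FIRST sets.

Answer: No FIRST/FIRST conflicts.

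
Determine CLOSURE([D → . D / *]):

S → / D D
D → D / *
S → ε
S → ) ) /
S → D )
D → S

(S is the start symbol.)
To compute CLOSURE, for each item [A → α.Bβ] where B is a non-terminal, add [B → .γ] for all productions B → γ; repeat for the newly added items until nothing changes.

Start with: [D → . D / *]
  [D → . D / *] has the dot before D: add [D → . S]
  [D → . S] has the dot before S: add [S → . / D D], [S → .], [S → . ) ) /], [S → . D )]
No further items can be added.

CLOSURE = { [D → . D / *], [D → . S], [S → . ) ) /], [S → . / D D], [S → . D )], [S → .] }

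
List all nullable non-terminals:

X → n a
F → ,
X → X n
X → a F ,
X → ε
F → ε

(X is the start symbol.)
{ 'F', 'X' }

ε-productions: X → ε, F → ε
So X, F are immediately nullable.
Every non-terminal is now nullable.
Nullable = { 'F', 'X' }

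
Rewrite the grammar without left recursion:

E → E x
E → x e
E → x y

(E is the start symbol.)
E → x e E'
E → x y E'
E' → x E'
E' → ε

E is directly left-recursive. The standard transformation for
  A → A α₁ | ... | A α_m | β₁ | ... | β_n
is
  A  → β₁ A' | ... | β_n A'
  A' → α₁ A' | ... | α_m A' | ε

E → x e becomes E → x e E'
E → x y becomes E → x y E'
E → E x becomes E' → x E'
Add E' → ε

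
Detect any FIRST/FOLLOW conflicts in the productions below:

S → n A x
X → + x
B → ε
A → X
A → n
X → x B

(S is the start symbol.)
Nullable non-terminals: B.
B has a nullable alternative but only one production, so nothing to check.

A, S, X have no nullable alternative, so no FIRST/FOLLOW check is needed there.

No FIRST/FOLLOW conflicts found.

Answer: No FIRST/FOLLOW conflicts.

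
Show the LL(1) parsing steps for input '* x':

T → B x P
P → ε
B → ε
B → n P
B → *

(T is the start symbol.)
LL(1) parsing maintains a stack (initially the start symbol over $) and the input. At each step: if the stack top is a terminal, match it against the current input token; if it is a non-terminal N, replace it with the RHS of M[N, lookahead] (the unique production whose predict set contains the lookahead).

Stack is shown with the top on the left.

Stack    Input  Action
----------------------
T $      * x $  output T → B x P
B x P $  * x $  output B → *
* x P $  * x $  match '*'
x P $    x $    match 'x'
P $      $      output P → ε
$        $      accept

The string is accepted.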